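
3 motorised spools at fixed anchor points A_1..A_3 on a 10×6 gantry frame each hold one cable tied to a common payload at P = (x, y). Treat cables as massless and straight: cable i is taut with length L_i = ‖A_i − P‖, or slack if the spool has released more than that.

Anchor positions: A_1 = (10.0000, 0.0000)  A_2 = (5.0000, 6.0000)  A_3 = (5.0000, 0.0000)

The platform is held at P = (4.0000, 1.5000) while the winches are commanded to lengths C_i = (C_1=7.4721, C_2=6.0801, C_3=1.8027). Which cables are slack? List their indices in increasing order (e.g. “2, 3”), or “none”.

cable 1: L_1 = ‖A_1−P‖ = 6.1847;  C_1 = 7.4721 → slack
cable 2: L_2 = ‖A_2−P‖ = 4.6098;  C_2 = 6.0801 → slack
cable 3: L_3 = ‖A_3−P‖ = 1.8028;  C_3 = 1.8027 → taut

1, 2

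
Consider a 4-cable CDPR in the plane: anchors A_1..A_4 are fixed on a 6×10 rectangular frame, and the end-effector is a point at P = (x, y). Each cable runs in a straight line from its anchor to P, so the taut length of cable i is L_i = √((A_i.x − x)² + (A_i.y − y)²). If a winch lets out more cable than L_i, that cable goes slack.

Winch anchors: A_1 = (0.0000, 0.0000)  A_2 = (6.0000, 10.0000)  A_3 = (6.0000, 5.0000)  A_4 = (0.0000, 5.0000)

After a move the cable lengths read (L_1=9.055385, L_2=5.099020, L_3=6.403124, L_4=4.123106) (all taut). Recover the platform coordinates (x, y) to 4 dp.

(1.0000, 9.0000)

expand ‖A_i−P‖²=L_i² and subtract eq 1 (c_i ≔ ‖A_i‖²−L_i²)
c_1 = 0.0000+0.0000−82.0000 = -82.0000
eq1−eq2 → [-12.0000  -20.0000]·P = -192.0000
eq1−eq3 → [-12.0000  -10.0000]·P = -102.0000
eq1−eq4 → [0.0000  -10.0000]·P = -90.0000
2×2 solve → P = (1.0000, 9.0000)
check cable 4: ‖A_4−P‖² = 17.0000 ≈ L_4² = 17.0000 ✓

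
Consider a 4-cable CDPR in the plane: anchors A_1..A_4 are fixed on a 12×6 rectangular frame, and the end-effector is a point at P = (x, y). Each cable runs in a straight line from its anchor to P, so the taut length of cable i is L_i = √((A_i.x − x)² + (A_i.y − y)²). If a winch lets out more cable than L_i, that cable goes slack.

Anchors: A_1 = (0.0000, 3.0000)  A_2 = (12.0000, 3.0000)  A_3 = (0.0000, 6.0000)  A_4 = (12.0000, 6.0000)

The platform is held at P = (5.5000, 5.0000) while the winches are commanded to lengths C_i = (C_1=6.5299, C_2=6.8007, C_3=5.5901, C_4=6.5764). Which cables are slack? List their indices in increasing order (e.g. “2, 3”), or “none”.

cable 1: √((-5.5000)²+(-2.0000)²)=5.8523, C_1=6.5299: slack
cable 2: √((6.5000)²+(-2.0000)²)=6.8007, C_2=6.8007: taut
cable 3: √((-5.5000)²+(1.0000)²)=5.5902, C_3=5.5901: taut
cable 4: √((6.5000)²+(1.0000)²)=6.5765, C_4=6.5764: taut

1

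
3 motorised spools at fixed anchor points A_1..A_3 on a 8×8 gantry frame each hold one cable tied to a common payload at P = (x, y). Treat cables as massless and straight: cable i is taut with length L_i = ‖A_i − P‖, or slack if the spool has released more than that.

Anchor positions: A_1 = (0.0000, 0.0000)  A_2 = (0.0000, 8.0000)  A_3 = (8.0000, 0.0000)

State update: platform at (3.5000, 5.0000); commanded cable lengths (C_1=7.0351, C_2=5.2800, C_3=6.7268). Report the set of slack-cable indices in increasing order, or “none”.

cable 1: L_1 = ‖A_1−P‖ = 6.1033;  C_1 = 7.0351 → slack
cable 2: L_2 = ‖A_2−P‖ = 4.6098;  C_2 = 5.2800 → slack
cable 3: L_3 = ‖A_3−P‖ = 6.7268;  C_3 = 6.7268 → taut

1, 2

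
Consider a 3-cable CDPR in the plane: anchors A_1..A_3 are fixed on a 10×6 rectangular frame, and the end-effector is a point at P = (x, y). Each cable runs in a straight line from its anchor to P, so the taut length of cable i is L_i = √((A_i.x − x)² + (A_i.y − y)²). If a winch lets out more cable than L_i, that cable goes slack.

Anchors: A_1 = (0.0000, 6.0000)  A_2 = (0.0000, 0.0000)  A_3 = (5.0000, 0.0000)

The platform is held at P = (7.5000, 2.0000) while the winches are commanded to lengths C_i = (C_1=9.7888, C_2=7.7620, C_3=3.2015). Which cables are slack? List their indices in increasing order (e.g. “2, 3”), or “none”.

cable 1: √((-7.5000)²+(4.0000)²)=8.5000, C_1=9.7888: slack
cable 2: √((-7.5000)²+(-2.0000)²)=7.7621, C_2=7.7620: taut
cable 3: √((-2.5000)²+(-2.0000)²)=3.2016, C_3=3.2015: taut

1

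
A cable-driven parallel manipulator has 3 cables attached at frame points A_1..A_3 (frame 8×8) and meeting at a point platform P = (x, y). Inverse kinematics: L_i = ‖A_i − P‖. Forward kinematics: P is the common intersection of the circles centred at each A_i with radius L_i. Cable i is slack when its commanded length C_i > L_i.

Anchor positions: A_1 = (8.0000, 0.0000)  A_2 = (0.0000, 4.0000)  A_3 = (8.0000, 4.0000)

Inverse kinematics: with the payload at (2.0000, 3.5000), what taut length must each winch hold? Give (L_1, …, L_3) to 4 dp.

(6.9462, 2.0616, 6.0208)

L_1: Δ = A_1−P = (6.0000, -3.5000) → ‖Δ‖ = √48.2500 = 6.9462
L_2: Δ = A_2−P = (-2.0000, 0.5000) → ‖Δ‖ = √4.2500 = 2.0616
L_3: Δ = A_3−P = (6.0000, 0.5000) → ‖Δ‖ = √36.2500 = 6.0208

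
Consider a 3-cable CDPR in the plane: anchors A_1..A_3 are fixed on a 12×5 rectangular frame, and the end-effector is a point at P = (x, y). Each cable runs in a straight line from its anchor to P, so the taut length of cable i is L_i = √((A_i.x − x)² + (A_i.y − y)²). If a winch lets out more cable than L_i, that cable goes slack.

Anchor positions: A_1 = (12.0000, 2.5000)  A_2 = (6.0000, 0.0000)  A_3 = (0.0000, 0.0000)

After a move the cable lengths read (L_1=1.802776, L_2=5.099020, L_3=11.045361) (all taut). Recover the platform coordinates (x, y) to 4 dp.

circle eqns → linear via eq_j − eq_1; set k_j = A_j·A_j − L_j²
k_1 = 144.0000+6.2500−3.2500 = 147.0000
12.0000·x + 5.0000·y = k_1−k_2 = 137.0000
24.0000·x + 5.0000·y = k_1−k_3 = 269.0000
solve first two rows → x=11.0000, y=1.0000

(11.0000, 1.0000)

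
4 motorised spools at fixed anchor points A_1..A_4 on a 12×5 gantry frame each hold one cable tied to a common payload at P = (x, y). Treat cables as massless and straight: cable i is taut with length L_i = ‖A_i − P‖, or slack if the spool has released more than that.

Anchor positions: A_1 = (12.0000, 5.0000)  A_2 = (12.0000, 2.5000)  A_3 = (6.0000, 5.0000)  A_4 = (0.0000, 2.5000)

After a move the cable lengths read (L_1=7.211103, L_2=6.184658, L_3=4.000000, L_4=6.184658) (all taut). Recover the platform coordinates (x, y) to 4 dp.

(6.0000, 1.0000)

expand ‖A_i−P‖²=L_i² and subtract eq 1 (c_i ≔ ‖A_i‖²−L_i²)
c_1 = 144.0000+25.0000−52.0000 = 117.0000
eq1−eq2 → [0.0000  5.0000]·P = 5.0000
eq1−eq3 → [12.0000  0.0000]·P = 72.0000
eq1−eq4 → [24.0000  5.0000]·P = 149.0000
2×2 solve → P = (6.0000, 1.0000)
check cable 4: ‖A_4−P‖² = 38.2500 ≈ L_4² = 38.2500 ✓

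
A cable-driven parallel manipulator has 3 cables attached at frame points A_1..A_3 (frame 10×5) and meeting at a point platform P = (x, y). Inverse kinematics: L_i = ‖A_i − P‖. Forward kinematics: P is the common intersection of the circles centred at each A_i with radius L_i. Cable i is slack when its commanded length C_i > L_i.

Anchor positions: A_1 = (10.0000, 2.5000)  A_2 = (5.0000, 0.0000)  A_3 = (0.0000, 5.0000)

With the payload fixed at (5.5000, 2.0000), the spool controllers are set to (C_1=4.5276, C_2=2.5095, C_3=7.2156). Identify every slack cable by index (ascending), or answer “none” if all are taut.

i=1: geometric 4.5277 vs commanded 4.5276 ⇒ taut
i=2: geometric 2.0616 vs commanded 2.5095 ⇒ slack
i=3: geometric 6.2650 vs commanded 7.2156 ⇒ slack

2, 3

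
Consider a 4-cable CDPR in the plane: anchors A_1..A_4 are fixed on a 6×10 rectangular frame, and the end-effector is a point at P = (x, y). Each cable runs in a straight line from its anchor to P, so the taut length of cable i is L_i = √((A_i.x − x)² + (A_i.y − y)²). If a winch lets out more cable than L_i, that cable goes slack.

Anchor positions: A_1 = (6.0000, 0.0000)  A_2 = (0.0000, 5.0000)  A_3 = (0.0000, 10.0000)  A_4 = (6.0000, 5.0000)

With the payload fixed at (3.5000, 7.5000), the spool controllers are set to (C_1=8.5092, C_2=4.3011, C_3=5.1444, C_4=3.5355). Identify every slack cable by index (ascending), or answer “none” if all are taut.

1, 3

cable 1: L_1 = ‖A_1−P‖ = 7.9057;  C_1 = 8.5092 → slack
cable 2: L_2 = ‖A_2−P‖ = 4.3012;  C_2 = 4.3011 → taut
cable 3: L_3 = ‖A_3−P‖ = 4.3012;  C_3 = 5.1444 → slack
cable 4: L_4 = ‖A_4−P‖ = 3.5355;  C_4 = 3.5355 → taut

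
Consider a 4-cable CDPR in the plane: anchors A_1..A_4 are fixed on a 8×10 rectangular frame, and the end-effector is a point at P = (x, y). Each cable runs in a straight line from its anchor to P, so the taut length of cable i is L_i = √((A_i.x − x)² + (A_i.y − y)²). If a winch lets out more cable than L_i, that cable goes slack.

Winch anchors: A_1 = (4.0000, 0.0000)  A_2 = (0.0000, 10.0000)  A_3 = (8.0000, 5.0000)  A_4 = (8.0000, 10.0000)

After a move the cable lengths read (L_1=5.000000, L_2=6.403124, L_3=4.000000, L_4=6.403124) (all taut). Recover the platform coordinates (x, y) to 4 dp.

(4.0000, 5.0000)

circle eqns → linear via eq_j − eq_1; set c_j = A_j·A_j − L_j²
c_1 = 16.0000+0.0000−25.0000 = -9.0000
8.0000·x − 20.0000·y = c_1−c_2 = -68.0000
-8.0000·x − 10.0000·y = c_1−c_3 = -82.0000
-8.0000·x − 20.0000·y = c_1−c_4 = -132.0000
solve first two rows → x=4.0000, y=5.0000
check cable 4: ‖A_4−P‖² = 41.0000 ≈ L_4² = 41.0000 ✓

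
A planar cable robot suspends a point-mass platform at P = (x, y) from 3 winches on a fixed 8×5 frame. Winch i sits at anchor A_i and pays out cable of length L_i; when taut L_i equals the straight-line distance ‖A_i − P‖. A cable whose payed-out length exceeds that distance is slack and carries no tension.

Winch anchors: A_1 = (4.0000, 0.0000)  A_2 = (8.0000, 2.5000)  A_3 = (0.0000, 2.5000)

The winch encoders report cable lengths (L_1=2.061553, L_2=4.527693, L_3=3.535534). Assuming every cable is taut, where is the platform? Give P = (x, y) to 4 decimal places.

each cable: (A_i−P)·(A_i−P) = L_i²; let q_i = ‖A_i‖²−L_i²
q_1 = 16.0000+0.0000−4.2500 = 11.7500
row 1: -8.0000x − 5.0000y = -38.0000  (q_2=49.7500)
row 2: 8.0000x − 5.0000y = 18.0000  (q_3=-6.2500)
Cramer on rows 1–2 → x = 3.5000, y = 2.0000

(3.5000, 2.0000)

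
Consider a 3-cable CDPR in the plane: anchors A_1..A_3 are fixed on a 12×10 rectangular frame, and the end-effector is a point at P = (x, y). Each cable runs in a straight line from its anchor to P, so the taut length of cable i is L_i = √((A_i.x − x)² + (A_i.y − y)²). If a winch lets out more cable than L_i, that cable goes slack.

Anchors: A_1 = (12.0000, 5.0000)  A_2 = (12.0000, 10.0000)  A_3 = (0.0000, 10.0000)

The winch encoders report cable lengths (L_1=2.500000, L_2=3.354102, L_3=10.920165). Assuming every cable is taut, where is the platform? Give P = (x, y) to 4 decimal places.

(10.5000, 7.0000)

expand ‖A_i−P‖²=L_i² and subtract eq 1 (c_i ≔ ‖A_i‖²−L_i²)
c_1 = 144.0000+25.0000−6.2500 = 162.7500
eq1−eq2 → [0.0000  -10.0000]·P = -70.0000
eq1−eq3 → [24.0000  -10.0000]·P = 182.0000
2×2 solve → P = (10.5000, 7.0000)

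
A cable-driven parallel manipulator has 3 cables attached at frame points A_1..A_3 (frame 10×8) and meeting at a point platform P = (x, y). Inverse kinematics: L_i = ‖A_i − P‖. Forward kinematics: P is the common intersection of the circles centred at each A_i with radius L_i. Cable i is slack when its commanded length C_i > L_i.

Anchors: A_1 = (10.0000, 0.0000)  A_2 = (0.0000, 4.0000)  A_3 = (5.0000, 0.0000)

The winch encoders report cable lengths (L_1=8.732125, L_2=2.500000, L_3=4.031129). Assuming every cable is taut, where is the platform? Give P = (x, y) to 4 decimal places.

(1.5000, 2.0000)

circle eqns → linear via eq_j − eq_1; set c_j = A_j·A_j − L_j²
c_1 = 100.0000+0.0000−76.2500 = 23.7500
20.0000·x − 8.0000·y = c_1−c_2 = 14.0000
10.0000·x + 0.0000·y = c_1−c_3 = 15.0000
solve first two rows → x=1.5000, y=2.0000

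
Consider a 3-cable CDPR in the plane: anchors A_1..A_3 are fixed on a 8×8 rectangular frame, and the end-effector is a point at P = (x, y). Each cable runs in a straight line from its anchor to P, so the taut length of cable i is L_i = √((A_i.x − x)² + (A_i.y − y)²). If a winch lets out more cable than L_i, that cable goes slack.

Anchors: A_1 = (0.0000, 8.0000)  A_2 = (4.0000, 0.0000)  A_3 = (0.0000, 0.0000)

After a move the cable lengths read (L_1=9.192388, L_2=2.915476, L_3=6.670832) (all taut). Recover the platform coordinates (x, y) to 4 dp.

each cable: (A_i−P)·(A_i−P) = L_i²; let k_i = ‖A_i‖²−L_i²
k_1 = 0.0000+64.0000−84.5000 = -20.5000
row 1: -8.0000x + 16.0000y = -28.0000  (k_2=7.5000)
row 2: 0.0000x + 16.0000y = 24.0000  (k_3=-44.5000)
Cramer on rows 1–2 → x = 6.5000, y = 1.5000

(6.5000, 1.5000)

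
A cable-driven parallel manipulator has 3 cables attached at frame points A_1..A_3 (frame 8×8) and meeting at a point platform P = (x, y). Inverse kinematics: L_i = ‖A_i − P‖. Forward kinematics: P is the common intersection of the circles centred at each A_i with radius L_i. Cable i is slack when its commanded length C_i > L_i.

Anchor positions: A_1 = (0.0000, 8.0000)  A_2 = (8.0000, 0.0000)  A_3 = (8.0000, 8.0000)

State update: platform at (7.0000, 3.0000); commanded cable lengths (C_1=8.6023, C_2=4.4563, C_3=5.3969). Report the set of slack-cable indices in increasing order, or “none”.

cable 1: L_1 = ‖A_1−P‖ = 8.6023;  C_1 = 8.6023 → taut
cable 2: L_2 = ‖A_2−P‖ = 3.1623;  C_2 = 4.4563 → slack
cable 3: L_3 = ‖A_3−P‖ = 5.0990;  C_3 = 5.3969 → slack

2, 3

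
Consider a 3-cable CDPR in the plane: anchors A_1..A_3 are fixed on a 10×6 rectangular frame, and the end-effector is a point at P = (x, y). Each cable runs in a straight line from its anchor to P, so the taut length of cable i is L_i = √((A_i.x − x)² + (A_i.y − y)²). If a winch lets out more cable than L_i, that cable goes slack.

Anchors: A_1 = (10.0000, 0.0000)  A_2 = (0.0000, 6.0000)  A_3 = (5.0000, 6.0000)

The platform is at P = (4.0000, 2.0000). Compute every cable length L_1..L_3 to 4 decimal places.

L_1: Δ = A_1−P = (6.0000, -2.0000) → ‖Δ‖ = √40.0000 = 6.3246
L_2: Δ = A_2−P = (-4.0000, 4.0000) → ‖Δ‖ = √32.0000 = 5.6569
L_3: Δ = A_3−P = (1.0000, 4.0000) → ‖Δ‖ = √17.0000 = 4.1231

(6.3246, 5.6569, 4.1231)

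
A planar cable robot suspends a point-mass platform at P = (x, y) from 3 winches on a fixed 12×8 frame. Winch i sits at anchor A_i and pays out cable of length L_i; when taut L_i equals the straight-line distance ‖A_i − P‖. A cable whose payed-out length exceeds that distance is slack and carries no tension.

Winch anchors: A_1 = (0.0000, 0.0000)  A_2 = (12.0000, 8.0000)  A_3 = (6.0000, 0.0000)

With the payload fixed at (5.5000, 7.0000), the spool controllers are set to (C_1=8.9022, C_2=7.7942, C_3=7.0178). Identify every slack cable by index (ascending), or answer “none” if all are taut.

cable 1: L_1 = ‖A_1−P‖ = 8.9022;  C_1 = 8.9022 → taut
cable 2: L_2 = ‖A_2−P‖ = 6.5765;  C_2 = 7.7942 → slack
cable 3: L_3 = ‖A_3−P‖ = 7.0178;  C_3 = 7.0178 → taut

2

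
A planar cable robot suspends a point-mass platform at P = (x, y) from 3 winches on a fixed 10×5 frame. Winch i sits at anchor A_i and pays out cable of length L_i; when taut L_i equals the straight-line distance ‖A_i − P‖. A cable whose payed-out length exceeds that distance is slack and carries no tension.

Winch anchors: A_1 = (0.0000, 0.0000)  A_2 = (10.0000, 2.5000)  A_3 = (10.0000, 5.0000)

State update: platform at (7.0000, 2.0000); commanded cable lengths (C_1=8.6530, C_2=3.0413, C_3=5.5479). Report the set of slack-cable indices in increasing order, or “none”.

1, 3

i=1: geometric 7.2801 vs commanded 8.6530 ⇒ slack
i=2: geometric 3.0414 vs commanded 3.0413 ⇒ taut
i=3: geometric 4.2426 vs commanded 5.5479 ⇒ slack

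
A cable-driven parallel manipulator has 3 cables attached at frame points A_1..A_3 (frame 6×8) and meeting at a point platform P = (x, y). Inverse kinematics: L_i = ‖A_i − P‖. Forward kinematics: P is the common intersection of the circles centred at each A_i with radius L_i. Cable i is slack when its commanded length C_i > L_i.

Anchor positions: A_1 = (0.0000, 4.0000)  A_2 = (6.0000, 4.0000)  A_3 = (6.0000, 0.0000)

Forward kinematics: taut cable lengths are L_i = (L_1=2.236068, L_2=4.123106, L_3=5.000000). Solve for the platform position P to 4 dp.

expand ‖A_i−P‖²=L_i² and subtract eq 1 (c_i ≔ ‖A_i‖²−L_i²)
c_1 = 0.0000+16.0000−5.0000 = 11.0000
eq1−eq2 → [-12.0000  0.0000]·P = -24.0000
eq1−eq3 → [-12.0000  8.0000]·P = 0.0000
2×2 solve → P = (2.0000, 3.0000)

(2.0000, 3.0000)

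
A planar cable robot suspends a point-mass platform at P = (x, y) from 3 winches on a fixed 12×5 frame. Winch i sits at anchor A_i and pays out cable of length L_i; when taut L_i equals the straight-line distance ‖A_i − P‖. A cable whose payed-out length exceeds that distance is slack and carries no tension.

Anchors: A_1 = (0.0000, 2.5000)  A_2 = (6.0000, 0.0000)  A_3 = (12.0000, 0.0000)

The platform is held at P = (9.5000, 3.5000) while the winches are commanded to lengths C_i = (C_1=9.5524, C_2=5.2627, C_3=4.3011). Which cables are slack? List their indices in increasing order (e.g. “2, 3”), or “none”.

2

cable 1: L_1 = ‖A_1−P‖ = 9.5525;  C_1 = 9.5524 → taut
cable 2: L_2 = ‖A_2−P‖ = 4.9497;  C_2 = 5.2627 → slack
cable 3: L_3 = ‖A_3−P‖ = 4.3012;  C_3 = 4.3011 → taut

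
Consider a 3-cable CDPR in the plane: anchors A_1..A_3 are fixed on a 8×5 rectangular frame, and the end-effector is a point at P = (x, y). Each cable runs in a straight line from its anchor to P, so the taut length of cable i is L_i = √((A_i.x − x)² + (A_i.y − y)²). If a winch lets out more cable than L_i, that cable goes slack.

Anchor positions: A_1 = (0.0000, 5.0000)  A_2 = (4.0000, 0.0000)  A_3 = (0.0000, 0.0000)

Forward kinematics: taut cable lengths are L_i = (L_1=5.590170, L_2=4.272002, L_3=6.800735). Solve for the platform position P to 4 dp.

(5.5000, 4.0000)

expand ‖A_i−P‖²=L_i² and subtract eq 1 (q_i ≔ ‖A_i‖²−L_i²)
q_1 = 0.0000+25.0000−31.2500 = -6.2500
eq1−eq2 → [-8.0000  10.0000]·P = -4.0000
eq1−eq3 → [0.0000  10.0000]·P = 40.0000
2×2 solve → P = (5.5000, 4.0000)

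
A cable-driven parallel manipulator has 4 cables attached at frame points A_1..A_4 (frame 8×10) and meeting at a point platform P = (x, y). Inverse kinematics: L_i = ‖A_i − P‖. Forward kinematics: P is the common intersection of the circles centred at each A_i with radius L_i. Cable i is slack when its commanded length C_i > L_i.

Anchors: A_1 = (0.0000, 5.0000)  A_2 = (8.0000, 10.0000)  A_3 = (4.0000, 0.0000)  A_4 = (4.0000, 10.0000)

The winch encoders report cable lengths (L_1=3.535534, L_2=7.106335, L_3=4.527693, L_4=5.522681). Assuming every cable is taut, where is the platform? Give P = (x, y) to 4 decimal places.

(3.5000, 4.5000)

circle eqns → linear via eq_j − eq_1; set q_j = A_j·A_j − L_j²
q_1 = 0.0000+25.0000−12.5000 = 12.5000
-16.0000·x − 10.0000·y = q_1−q_2 = -101.0000
-8.0000·x + 10.0000·y = q_1−q_3 = 17.0000
-8.0000·x − 10.0000·y = q_1−q_4 = -73.0000
solve first two rows → x=3.5000, y=4.5000
check cable 4: ‖A_4−P‖² = 30.5000 ≈ L_4² = 30.5000 ✓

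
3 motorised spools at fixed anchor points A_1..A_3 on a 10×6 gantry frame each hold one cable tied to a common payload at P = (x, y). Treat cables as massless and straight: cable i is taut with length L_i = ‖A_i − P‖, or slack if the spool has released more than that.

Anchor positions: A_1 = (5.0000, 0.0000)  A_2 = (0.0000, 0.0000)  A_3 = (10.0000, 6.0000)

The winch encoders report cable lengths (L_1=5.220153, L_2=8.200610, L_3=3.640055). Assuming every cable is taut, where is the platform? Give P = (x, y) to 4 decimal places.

(6.5000, 5.0000)

circle eqns → linear via eq_j − eq_1; set q_j = A_j·A_j − L_j²
q_1 = 25.0000+0.0000−27.2500 = -2.2500
10.0000·x + 0.0000·y = q_1−q_2 = 65.0000
-10.0000·x − 12.0000·y = q_1−q_3 = -125.0000
solve first two rows → x=6.5000, y=5.0000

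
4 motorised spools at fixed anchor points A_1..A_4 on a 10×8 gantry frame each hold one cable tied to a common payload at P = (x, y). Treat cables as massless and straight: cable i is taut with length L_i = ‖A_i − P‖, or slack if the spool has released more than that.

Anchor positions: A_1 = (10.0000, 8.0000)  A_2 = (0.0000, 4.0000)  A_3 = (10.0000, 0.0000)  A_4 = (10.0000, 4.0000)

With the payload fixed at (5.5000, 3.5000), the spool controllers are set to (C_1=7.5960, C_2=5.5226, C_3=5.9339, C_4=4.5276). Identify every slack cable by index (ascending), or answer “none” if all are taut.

cable 1: L_1 = ‖A_1−P‖ = 6.3640;  C_1 = 7.5960 → slack
cable 2: L_2 = ‖A_2−P‖ = 5.5227;  C_2 = 5.5226 → taut
cable 3: L_3 = ‖A_3−P‖ = 5.7009;  C_3 = 5.9339 → slack
cable 4: L_4 = ‖A_4−P‖ = 4.5277;  C_4 = 4.5276 → taut

1, 3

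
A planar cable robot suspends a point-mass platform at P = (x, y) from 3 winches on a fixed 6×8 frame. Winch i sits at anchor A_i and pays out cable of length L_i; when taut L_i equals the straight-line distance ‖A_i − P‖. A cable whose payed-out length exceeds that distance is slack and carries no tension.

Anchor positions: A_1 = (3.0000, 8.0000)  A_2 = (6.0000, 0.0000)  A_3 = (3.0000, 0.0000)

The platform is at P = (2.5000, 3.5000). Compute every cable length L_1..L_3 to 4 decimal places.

cable 1: Δx=0.5000, Δy=4.5000; L_1 = √(Δx²+Δy²) = 4.5277
cable 2: Δx=3.5000, Δy=-3.5000; L_2 = √(Δx²+Δy²) = 4.9497
cable 3: Δx=0.5000, Δy=-3.5000; L_3 = √(Δx²+Δy²) = 3.5355

(4.5277, 4.9497, 3.5355)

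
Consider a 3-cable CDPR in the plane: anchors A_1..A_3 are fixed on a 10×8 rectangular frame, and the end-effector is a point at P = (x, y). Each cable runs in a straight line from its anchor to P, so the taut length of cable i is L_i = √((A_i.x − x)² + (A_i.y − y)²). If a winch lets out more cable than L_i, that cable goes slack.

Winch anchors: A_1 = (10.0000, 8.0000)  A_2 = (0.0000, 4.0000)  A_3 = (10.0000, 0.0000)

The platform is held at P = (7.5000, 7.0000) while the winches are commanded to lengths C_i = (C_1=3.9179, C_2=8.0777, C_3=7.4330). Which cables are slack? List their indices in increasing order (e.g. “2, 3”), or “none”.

1

cable 1: L_1 = ‖A_1−P‖ = 2.6926;  C_1 = 3.9179 → slack
cable 2: L_2 = ‖A_2−P‖ = 8.0777;  C_2 = 8.0777 → taut
cable 3: L_3 = ‖A_3−P‖ = 7.4330;  C_3 = 7.4330 → taut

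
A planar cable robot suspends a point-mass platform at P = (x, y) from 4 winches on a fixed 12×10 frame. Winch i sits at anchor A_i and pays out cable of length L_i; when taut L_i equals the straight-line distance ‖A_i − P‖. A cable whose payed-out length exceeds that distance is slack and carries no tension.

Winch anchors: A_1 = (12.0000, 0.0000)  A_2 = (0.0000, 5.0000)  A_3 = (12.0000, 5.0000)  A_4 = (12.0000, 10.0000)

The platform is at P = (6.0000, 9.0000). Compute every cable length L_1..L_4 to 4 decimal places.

(10.8167, 7.2111, 7.2111, 6.0828)

cable 1: Δx=6.0000, Δy=-9.0000; L_1 = √(Δx²+Δy²) = 10.8167
cable 2: Δx=-6.0000, Δy=-4.0000; L_2 = √(Δx²+Δy²) = 7.2111
cable 3: Δx=6.0000, Δy=-4.0000; L_3 = √(Δx²+Δy²) = 7.2111
cable 4: Δx=6.0000, Δy=1.0000; L_4 = √(Δx²+Δy²) = 6.0828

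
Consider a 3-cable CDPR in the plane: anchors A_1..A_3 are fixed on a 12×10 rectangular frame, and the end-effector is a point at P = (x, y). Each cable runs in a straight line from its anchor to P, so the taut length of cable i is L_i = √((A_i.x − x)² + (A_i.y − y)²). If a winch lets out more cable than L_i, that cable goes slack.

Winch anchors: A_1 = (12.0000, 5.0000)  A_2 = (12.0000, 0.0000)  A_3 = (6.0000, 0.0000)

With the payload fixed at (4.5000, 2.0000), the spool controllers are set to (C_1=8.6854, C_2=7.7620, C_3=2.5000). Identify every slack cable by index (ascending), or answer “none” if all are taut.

1

cable 1: L_1 = ‖A_1−P‖ = 8.0777;  C_1 = 8.6854 → slack
cable 2: L_2 = ‖A_2−P‖ = 7.7621;  C_2 = 7.7620 → taut
cable 3: L_3 = ‖A_3−P‖ = 2.5000;  C_3 = 2.5000 → taut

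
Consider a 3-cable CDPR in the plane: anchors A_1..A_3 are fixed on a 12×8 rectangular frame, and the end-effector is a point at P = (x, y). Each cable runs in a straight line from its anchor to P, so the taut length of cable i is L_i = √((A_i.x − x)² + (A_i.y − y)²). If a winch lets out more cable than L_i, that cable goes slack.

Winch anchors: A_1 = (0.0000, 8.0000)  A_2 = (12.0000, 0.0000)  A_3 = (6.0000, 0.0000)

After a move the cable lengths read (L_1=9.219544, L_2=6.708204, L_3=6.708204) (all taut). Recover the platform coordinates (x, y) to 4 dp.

circle eqns → linear via eq_j − eq_1; set q_j = A_j·A_j − L_j²
q_1 = 0.0000+64.0000−85.0000 = -21.0000
-24.0000·x + 16.0000·y = q_1−q_2 = -120.0000
-12.0000·x + 16.0000·y = q_1−q_3 = -12.0000
solve first two rows → x=9.0000, y=6.0000

(9.0000, 6.0000)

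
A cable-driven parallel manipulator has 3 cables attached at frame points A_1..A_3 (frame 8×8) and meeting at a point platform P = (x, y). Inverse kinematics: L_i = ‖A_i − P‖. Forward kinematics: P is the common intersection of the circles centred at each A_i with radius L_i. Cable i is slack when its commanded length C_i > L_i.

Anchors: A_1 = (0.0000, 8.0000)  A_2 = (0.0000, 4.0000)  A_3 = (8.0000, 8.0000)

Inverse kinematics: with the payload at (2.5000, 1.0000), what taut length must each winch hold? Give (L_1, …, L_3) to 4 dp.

(7.4330, 3.9051, 8.9022)

L_1: Δ = A_1−P = (-2.5000, 7.0000) → ‖Δ‖ = √55.2500 = 7.4330
L_2: Δ = A_2−P = (-2.5000, 3.0000) → ‖Δ‖ = √15.2500 = 3.9051
L_3: Δ = A_3−P = (5.5000, 7.0000) → ‖Δ‖ = √79.2500 = 8.9022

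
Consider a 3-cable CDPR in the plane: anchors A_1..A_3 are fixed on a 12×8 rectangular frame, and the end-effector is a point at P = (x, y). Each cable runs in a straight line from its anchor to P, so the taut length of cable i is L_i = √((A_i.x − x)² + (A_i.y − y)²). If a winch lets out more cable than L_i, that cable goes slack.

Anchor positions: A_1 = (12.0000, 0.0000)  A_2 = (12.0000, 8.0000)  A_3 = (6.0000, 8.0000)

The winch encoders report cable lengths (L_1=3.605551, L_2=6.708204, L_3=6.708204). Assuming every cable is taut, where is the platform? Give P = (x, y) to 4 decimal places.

(9.0000, 2.0000)

circle eqns → linear via eq_j − eq_1; set c_j = A_j·A_j − L_j²
c_1 = 144.0000+0.0000−13.0000 = 131.0000
0.0000·x − 16.0000·y = c_1−c_2 = -32.0000
12.0000·x − 16.0000·y = c_1−c_3 = 76.0000
solve first two rows → x=9.0000, y=2.0000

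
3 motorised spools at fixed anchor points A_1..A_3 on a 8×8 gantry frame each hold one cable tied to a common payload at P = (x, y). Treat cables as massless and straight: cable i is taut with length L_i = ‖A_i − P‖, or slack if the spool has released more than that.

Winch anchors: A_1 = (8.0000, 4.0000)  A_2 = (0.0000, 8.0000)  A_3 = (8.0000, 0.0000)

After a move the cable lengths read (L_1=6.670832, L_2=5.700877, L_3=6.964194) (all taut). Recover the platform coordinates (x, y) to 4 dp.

expand ‖A_i−P‖²=L_i² and subtract eq 1 (k_i ≔ ‖A_i‖²−L_i²)
k_1 = 64.0000+16.0000−44.5000 = 35.5000
eq1−eq2 → [16.0000  -8.0000]·P = 4.0000
eq1−eq3 → [0.0000  8.0000]·P = 20.0000
2×2 solve → P = (1.5000, 2.5000)

(1.5000, 2.5000)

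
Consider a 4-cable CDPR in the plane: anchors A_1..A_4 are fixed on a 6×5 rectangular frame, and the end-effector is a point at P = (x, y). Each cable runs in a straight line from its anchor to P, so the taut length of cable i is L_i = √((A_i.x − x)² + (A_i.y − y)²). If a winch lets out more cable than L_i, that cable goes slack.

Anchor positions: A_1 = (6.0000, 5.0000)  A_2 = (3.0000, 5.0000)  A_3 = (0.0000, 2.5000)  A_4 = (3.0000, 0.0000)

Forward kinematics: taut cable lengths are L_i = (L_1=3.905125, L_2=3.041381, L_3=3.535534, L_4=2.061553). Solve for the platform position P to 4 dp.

(3.5000, 2.0000)

each cable: (A_i−P)·(A_i−P) = L_i²; let c_i = ‖A_i‖²−L_i²
c_1 = 36.0000+25.0000−15.2500 = 45.7500
row 1: 6.0000x + 0.0000y = 21.0000  (c_2=24.7500)
row 2: 12.0000x + 5.0000y = 52.0000  (c_3=-6.2500)
row 3: 6.0000x + 10.0000y = 41.0000  (c_4=4.7500)
Cramer on rows 1–2 → x = 3.5000, y = 2.0000
check cable 4: ‖A_4−P‖² = 4.2500 ≈ L_4² = 4.2500 ✓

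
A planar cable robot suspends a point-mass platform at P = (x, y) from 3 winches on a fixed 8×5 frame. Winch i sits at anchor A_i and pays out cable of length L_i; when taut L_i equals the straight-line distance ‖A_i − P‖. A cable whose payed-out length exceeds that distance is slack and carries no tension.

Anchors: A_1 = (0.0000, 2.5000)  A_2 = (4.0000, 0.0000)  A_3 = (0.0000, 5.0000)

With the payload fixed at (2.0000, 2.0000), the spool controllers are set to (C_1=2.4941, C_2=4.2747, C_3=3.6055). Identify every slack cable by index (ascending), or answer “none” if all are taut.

1, 2

cable 1: L_1 = ‖A_1−P‖ = 2.0616;  C_1 = 2.4941 → slack
cable 2: L_2 = ‖A_2−P‖ = 2.8284;  C_2 = 4.2747 → slack
cable 3: L_3 = ‖A_3−P‖ = 3.6056;  C_3 = 3.6055 → taut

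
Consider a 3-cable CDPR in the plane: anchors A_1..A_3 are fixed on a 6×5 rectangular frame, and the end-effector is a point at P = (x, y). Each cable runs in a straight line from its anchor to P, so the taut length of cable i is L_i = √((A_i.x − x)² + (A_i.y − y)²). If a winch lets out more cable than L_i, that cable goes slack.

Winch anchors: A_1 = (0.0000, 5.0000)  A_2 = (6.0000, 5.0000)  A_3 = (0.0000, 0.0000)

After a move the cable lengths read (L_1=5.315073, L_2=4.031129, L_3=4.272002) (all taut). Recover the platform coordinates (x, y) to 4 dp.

expand ‖A_i−P‖²=L_i² and subtract eq 1 (c_i ≔ ‖A_i‖²−L_i²)
c_1 = 0.0000+25.0000−28.2500 = -3.2500
eq1−eq2 → [-12.0000  0.0000]·P = -48.0000
eq1−eq3 → [0.0000  10.0000]·P = 15.0000
2×2 solve → P = (4.0000, 1.5000)

(4.0000, 1.5000)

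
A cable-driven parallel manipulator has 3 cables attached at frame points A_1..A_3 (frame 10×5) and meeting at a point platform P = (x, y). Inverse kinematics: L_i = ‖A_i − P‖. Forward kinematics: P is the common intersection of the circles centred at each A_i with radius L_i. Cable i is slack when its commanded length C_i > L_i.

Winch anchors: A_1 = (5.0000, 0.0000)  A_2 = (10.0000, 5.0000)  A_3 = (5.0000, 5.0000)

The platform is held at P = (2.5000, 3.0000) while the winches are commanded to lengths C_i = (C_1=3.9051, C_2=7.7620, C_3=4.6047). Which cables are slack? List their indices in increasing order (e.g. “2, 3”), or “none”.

cable 1: L_1 = ‖A_1−P‖ = 3.9051;  C_1 = 3.9051 → taut
cable 2: L_2 = ‖A_2−P‖ = 7.7621;  C_2 = 7.7620 → taut
cable 3: L_3 = ‖A_3−P‖ = 3.2016;  C_3 = 4.6047 → slack

3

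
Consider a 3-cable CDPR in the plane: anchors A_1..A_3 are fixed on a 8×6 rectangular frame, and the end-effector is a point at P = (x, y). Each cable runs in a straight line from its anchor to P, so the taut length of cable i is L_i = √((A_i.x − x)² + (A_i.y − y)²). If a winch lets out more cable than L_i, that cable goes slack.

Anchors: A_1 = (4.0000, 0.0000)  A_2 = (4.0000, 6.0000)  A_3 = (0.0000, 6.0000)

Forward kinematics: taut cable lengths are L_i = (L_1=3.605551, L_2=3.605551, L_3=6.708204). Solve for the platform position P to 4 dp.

circle eqns → linear via eq_j − eq_1; set q_j = A_j·A_j − L_j²
q_1 = 16.0000+0.0000−13.0000 = 3.0000
0.0000·x − 12.0000·y = q_1−q_2 = -36.0000
8.0000·x − 12.0000·y = q_1−q_3 = 12.0000
solve first two rows → x=6.0000, y=3.0000

(6.0000, 3.0000)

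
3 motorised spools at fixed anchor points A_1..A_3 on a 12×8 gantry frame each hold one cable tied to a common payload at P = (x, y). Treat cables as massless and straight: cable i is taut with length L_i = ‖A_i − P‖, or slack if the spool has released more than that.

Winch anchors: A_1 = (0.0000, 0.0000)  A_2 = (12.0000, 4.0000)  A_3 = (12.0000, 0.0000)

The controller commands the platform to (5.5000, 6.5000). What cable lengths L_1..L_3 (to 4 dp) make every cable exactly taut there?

L_1: Δ = A_1−P = (-5.5000, -6.5000) → ‖Δ‖ = √72.5000 = 8.5147
L_2: Δ = A_2−P = (6.5000, -2.5000) → ‖Δ‖ = √48.5000 = 6.9642
L_3: Δ = A_3−P = (6.5000, -6.5000) → ‖Δ‖ = √84.5000 = 9.1924

(8.5147, 6.9642, 9.1924)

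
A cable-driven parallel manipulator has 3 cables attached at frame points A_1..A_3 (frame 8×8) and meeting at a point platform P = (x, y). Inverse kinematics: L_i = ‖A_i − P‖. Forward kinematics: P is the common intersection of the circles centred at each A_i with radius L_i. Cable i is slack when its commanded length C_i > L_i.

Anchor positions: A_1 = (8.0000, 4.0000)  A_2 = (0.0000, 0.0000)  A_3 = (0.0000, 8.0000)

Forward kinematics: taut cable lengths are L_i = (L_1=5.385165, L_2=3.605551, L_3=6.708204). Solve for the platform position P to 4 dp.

circle eqns → linear via eq_j − eq_1; set c_j = A_j·A_j − L_j²
c_1 = 64.0000+16.0000−29.0000 = 51.0000
16.0000·x + 8.0000·y = c_1−c_2 = 64.0000
16.0000·x − 8.0000·y = c_1−c_3 = 32.0000
solve first two rows → x=3.0000, y=2.0000

(3.0000, 2.0000)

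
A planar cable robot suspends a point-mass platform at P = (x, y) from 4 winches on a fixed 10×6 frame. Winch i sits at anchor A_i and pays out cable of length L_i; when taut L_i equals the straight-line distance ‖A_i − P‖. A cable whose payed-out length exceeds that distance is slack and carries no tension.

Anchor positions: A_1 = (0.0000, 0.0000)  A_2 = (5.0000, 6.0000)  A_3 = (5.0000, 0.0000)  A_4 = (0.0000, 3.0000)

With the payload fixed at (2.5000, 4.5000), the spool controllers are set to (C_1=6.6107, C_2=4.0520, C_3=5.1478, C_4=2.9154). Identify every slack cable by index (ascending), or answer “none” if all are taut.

i=1: geometric 5.1478 vs commanded 6.6107 ⇒ slack
i=2: geometric 2.9155 vs commanded 4.0520 ⇒ slack
i=3: geometric 5.1478 vs commanded 5.1478 ⇒ taut
i=4: geometric 2.9155 vs commanded 2.9154 ⇒ taut

1, 2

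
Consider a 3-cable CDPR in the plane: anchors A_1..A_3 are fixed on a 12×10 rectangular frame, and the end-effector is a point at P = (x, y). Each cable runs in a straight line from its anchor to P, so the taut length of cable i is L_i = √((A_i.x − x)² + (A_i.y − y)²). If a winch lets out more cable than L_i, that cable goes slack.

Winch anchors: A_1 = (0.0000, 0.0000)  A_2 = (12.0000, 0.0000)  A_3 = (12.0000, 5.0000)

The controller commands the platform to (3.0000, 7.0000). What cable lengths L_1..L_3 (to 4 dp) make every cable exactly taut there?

(7.6158, 11.4018, 9.2195)

L_1: Δ = A_1−P = (-3.0000, -7.0000) → ‖Δ‖ = √58.0000 = 7.6158
L_2: Δ = A_2−P = (9.0000, -7.0000) → ‖Δ‖ = √130.0000 = 11.4018
L_3: Δ = A_3−P = (9.0000, -2.0000) → ‖Δ‖ = √85.0000 = 9.2195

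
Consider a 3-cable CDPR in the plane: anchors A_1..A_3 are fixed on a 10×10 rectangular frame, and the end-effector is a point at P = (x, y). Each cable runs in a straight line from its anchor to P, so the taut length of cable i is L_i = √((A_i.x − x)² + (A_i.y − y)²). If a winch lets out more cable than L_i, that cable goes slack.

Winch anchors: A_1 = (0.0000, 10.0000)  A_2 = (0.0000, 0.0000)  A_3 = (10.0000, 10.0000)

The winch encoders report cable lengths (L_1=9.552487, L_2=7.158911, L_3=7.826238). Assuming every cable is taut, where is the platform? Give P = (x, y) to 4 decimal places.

expand ‖A_i−P‖²=L_i² and subtract eq 1 (k_i ≔ ‖A_i‖²−L_i²)
k_1 = 0.0000+100.0000−91.2500 = 8.7500
eq1−eq2 → [0.0000  20.0000]·P = 60.0000
eq1−eq3 → [-20.0000  0.0000]·P = -130.0000
2×2 solve → P = (6.5000, 3.0000)

(6.5000, 3.0000)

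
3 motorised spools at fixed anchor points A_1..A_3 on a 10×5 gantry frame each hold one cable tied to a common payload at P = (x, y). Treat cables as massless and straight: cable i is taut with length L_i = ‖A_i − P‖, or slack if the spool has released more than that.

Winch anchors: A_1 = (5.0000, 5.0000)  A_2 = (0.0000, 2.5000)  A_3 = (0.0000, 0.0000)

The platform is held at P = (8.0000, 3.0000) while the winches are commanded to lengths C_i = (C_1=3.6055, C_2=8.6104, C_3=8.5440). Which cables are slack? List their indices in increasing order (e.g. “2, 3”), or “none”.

cable 1: L_1 = ‖A_1−P‖ = 3.6056;  C_1 = 3.6055 → taut
cable 2: L_2 = ‖A_2−P‖ = 8.0156;  C_2 = 8.6104 → slack
cable 3: L_3 = ‖A_3−P‖ = 8.5440;  C_3 = 8.5440 → taut

2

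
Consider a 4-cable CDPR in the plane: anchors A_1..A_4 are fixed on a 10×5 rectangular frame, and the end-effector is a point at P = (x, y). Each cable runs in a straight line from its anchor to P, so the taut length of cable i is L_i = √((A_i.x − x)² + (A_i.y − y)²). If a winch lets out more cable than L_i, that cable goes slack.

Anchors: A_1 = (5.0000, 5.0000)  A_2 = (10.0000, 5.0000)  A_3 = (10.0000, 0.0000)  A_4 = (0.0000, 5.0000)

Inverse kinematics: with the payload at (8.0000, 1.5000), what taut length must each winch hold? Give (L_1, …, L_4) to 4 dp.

(4.6098, 4.0311, 2.5000, 8.7321)

cable 1: Δx=-3.0000, Δy=3.5000; L_1 = √(Δx²+Δy²) = 4.6098
cable 2: Δx=2.0000, Δy=3.5000; L_2 = √(Δx²+Δy²) = 4.0311
cable 3: Δx=2.0000, Δy=-1.5000; L_3 = √(Δx²+Δy²) = 2.5000
cable 4: Δx=-8.0000, Δy=3.5000; L_4 = √(Δx²+Δy²) = 8.7321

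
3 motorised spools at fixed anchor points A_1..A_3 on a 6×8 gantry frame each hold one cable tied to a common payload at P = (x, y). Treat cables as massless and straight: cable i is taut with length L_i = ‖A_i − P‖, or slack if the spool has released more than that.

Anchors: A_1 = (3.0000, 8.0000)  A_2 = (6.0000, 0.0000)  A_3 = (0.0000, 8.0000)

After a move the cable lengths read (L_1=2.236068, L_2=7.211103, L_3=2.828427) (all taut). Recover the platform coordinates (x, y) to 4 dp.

each cable: (A_i−P)·(A_i−P) = L_i²; let q_i = ‖A_i‖²−L_i²
q_1 = 9.0000+64.0000−5.0000 = 68.0000
row 1: -6.0000x + 16.0000y = 84.0000  (q_2=-16.0000)
row 2: 6.0000x + 0.0000y = 12.0000  (q_3=56.0000)
Cramer on rows 1–2 → x = 2.0000, y = 6.0000

(2.0000, 6.0000)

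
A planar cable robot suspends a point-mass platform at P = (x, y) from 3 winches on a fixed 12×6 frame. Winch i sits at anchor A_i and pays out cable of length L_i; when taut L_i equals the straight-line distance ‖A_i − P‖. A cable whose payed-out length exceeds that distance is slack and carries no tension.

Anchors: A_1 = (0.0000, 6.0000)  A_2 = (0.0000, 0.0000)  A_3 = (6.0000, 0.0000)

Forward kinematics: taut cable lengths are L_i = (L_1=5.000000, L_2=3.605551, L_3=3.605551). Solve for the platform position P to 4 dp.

(3.0000, 2.0000)

expand ‖A_i−P‖²=L_i² and subtract eq 1 (q_i ≔ ‖A_i‖²−L_i²)
q_1 = 0.0000+36.0000−25.0000 = 11.0000
eq1−eq2 → [0.0000  12.0000]·P = 24.0000
eq1−eq3 → [-12.0000  12.0000]·P = -12.0000
2×2 solve → P = (3.0000, 2.0000)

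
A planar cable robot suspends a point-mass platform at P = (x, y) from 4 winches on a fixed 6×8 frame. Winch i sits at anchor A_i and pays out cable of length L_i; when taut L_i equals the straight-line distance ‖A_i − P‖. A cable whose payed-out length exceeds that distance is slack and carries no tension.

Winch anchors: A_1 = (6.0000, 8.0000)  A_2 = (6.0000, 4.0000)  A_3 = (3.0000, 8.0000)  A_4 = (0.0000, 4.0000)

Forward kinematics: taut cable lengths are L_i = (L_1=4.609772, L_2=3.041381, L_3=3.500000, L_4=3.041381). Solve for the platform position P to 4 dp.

each cable: (A_i−P)·(A_i−P) = L_i²; let k_i = ‖A_i‖²−L_i²
k_1 = 36.0000+64.0000−21.2500 = 78.7500
row 1: 0.0000x + 8.0000y = 36.0000  (k_2=42.7500)
row 2: 6.0000x + 0.0000y = 18.0000  (k_3=60.7500)
row 3: 12.0000x + 8.0000y = 72.0000  (k_4=6.7500)
Cramer on rows 1–2 → x = 3.0000, y = 4.5000
check cable 4: ‖A_4−P‖² = 9.2500 ≈ L_4² = 9.2500 ✓

(3.0000, 4.5000)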